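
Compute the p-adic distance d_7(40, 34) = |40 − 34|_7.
d_7(40, 34) = 1

Step 1 — x − y = 40 − 34 = 6. Step 2 — v_7(6) = 0 (factor: 6 = (7^0 · 6); the sign does not affect v_p). Step 3 — |x − y|_7 = 7^{0} = 1.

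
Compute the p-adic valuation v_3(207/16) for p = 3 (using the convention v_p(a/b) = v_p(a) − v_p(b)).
v_3(207/16) = 2

Factor powers of 3 from the numerator and denominator of the reduced fraction: 207 = 3^2 · 23 and 16 = 3^0 · 16. Apply v_p(a/b) = v_p(a) − v_p(b): v_3(207/16) = 2 − 0 = 2.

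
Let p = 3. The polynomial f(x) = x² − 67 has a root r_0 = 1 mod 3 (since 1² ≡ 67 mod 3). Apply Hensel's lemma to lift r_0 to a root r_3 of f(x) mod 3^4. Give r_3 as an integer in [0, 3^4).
r_3 = 43 (mod 81)

Hensel's recurrence: r_{i+1} = r_i − f(r_i)·(f′(r_i))^{-1} mod 3^{i+2}, with f′(x) = 2x. Iterate:
  r_0 = 1 (mod 3)
  r_1 = 7 (mod 9)
  r_2 = 16 (mod 27)
  r_3 = 43 (mod 81)
Final: r_3 = 43, and one checks f(r_3) ≡ 0 mod 3^4.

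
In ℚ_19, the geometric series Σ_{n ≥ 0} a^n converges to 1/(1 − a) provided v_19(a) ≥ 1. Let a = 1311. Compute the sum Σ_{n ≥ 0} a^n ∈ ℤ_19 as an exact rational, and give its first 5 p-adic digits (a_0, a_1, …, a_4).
Σ a^n = 1/(1 − a) = -1/1310;  first 5 digits = (1, 12, 14, 2, 1)

v_19(a) = 1 ≥ 1, so the series converges in ℤ_19 to 1/(1 − a) = 1/(1 − 1311) = -1/1310. Expand this rational in ℤ_19: compute digits iteratively via d_i = x_i mod 19, x_{i+1} = (x_i − d_i)/19. The first 5 digits are (1, 12, 14, 2, 1).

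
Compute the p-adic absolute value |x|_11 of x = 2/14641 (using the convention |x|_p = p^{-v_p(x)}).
|2/14641|_11 = 14641

Step 1 — compute v_11(x) by factoring powers of 11 out of the numerator and denominator: v_11(2/14641) = -4. Step 2 — apply |x|_p = p^{-v_p(x)} = 11^{4} = 14641.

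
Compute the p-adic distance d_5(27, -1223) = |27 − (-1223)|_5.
d_5(27, -1223) = 1/625

Step 1 — x − y = 27 − (-1223) = 1250. Step 2 — v_5(1250) = 4 (factor: 1250 = (5^4 · 2); the sign does not affect v_p). Step 3 — |x − y|_5 = 5^{-4} = 1/625.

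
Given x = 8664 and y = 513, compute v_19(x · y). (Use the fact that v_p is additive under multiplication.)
v_19(4444632) = 3

v_p(x) = 2 (factor: 8664 = 19^2 · 24); v_p(y) = 1 (factor: 513 = 19^1 · 27). Additivity: v_p(xy) = v_p(x) + v_p(y) = 2 + 1 = 3. (Direct check: xy = 4444632 = 19^3 · (648).)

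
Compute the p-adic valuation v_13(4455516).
v_13(4455516) = 5

v_13(n) is the largest exponent k such that 13^k divides n. Factor out: 4455516 = 13^5 · 12. (Sign doesn't affect v_p.) So v_13(4455516) = 5.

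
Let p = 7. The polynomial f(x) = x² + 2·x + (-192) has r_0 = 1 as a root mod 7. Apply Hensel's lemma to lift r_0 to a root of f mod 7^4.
r_3 = 85 (mod 2401)

Hensel: r_{i+1} = r_i − f(r_i)·(f′(r_i))^{-1} mod 7^{i+2}, f′(x) = 2x + 2. Iterate:
  r_0 = 1 (mod 7)
  r_1 = 36 (mod 49)
  r_2 = 85 (mod 343)
  r_3 = 85 (mod 2401)
Final: r = 85 satisfies f(r) ≡ 0 mod 7^4.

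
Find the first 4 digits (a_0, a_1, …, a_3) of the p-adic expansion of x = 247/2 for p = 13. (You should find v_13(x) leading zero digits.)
(a_0, …, a_3) = (0, 3, 7, 6)

v_13(247/2) = 1, so a_0 = ... = a_0 = 0. Factor out: x = 13^1 · u with u = 19/2 a unit in ℤ_13. Expand u iteratively via a_{v+i} = u_i mod 13, u_{i+1} = (u_i − a_{v+i})/13:
  u_0 = 19/2;  a_1 = 3;  u_1 = (u_0 − 3)/13 = 1/2
  u_1 = 1/2;  a_2 = 7;  u_2 = (u_1 − 7)/13 = -1/2
  u_2 = -1/2;  a_3 = 6;  u_3 = (u_2 − 6)/13 = -1/2
Digits: (0, 3, 7, 6).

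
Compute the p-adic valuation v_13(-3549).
v_13(-3549) = 2

v_13(n) is the largest exponent k such that 13^k divides n. Factor out: -3549 = -13^2 · 21. (Sign doesn't affect v_p.) So v_13(-3549) = 2.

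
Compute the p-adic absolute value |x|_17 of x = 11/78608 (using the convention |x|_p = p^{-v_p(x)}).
|11/78608|_17 = 4913

Step 1 — compute v_17(x) by factoring powers of 17 out of the numerator and denominator: v_17(11/78608) = -3. Step 2 — apply |x|_p = p^{-v_p(x)} = 17^{3} = 4913.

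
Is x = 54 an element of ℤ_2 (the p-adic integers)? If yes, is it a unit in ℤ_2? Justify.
x ∈ ℤ_2 but not a unit; v_2(x) = 1 > 0

ℤ_2 = {x ∈ ℚ_2 : v_2(x) ≥ 0} and ℤ_2^× = {x ∈ ℤ_2 : v_2(x) = 0}. Here v_2(54) = v_2(num) − v_2(den) = 1; compare against these criteria.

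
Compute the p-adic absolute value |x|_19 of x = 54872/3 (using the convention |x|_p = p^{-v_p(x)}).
|54872/3|_19 = 1/6859

Step 1 — compute v_19(x) by factoring powers of 19 out of the numerator and denominator: v_19(54872/3) = 3. Step 2 — apply |x|_p = p^{-v_p(x)} = 19^{-3} = 1/6859.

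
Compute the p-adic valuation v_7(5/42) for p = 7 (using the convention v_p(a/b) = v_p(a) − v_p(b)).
v_7(5/42) = -1

Factor powers of 7 from the numerator and denominator of the reduced fraction: 5 = 7^0 · 5 and 42 = 7^1 · 6. Apply v_p(a/b) = v_p(a) − v_p(b): v_7(5/42) = 0 − 1 = -1.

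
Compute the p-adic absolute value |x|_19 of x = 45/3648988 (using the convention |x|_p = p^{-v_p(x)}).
|45/3648988|_19 = 130321

Step 1 — compute v_19(x) by factoring powers of 19 out of the numerator and denominator: v_19(45/3648988) = -4. Step 2 — apply |x|_p = p^{-v_p(x)} = 19^{4} = 130321.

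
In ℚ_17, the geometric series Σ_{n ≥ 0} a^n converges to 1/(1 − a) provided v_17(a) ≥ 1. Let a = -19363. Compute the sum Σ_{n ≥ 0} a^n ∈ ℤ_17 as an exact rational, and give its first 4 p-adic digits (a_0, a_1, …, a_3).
Σ a^n = 1/(1 − a) = 1/19364;  first 4 digits = (1, 0, 1, 13)

v_17(a) = 2 ≥ 1, so the series converges in ℤ_17 to 1/(1 − a) = 1/(1 − (-19363)) = 1/19364. Expand this rational in ℤ_17: compute digits iteratively via d_i = x_i mod 17, x_{i+1} = (x_i − d_i)/17. The first 4 digits are (1, 0, 1, 13).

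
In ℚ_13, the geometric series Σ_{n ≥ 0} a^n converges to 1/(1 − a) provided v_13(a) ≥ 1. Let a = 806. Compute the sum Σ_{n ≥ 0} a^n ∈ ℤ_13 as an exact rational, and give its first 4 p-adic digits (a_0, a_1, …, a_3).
Σ a^n = 1/(1 − a) = -1/805;  first 4 digits = (1, 10, 0, 9)

v_13(a) = 1 ≥ 1, so the series converges in ℤ_13 to 1/(1 − a) = 1/(1 − 806) = -1/805. Expand this rational in ℤ_13: compute digits iteratively via d_i = x_i mod 13, x_{i+1} = (x_i − d_i)/13. The first 4 digits are (1, 10, 0, 9).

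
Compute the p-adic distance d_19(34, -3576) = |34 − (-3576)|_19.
d_19(34, -3576) = 1/361

Step 1 — x − y = 34 − (-3576) = 3610. Step 2 — v_19(3610) = 2 (factor: 3610 = (19^2 · 10); the sign does not affect v_p). Step 3 — |x − y|_19 = 19^{-2} = 1/361.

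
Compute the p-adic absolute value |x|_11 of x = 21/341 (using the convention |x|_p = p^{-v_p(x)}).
|21/341|_11 = 11

Step 1 — compute v_11(x) by factoring powers of 11 out of the numerator and denominator: v_11(21/341) = -1. Step 2 — apply |x|_p = p^{-v_p(x)} = 11^{1} = 11.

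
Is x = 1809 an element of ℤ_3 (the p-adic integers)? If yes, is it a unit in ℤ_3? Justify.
x ∈ ℤ_3 but not a unit; v_3(x) = 3 > 0

ℤ_3 = {x ∈ ℚ_3 : v_3(x) ≥ 0} and ℤ_3^× = {x ∈ ℤ_3 : v_3(x) = 0}. Here v_3(1809) = v_3(num) − v_3(den) = 3; compare against these criteria.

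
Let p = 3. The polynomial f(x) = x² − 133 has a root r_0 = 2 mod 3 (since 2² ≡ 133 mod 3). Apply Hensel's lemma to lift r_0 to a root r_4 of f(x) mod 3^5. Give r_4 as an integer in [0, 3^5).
r_4 = 113 (mod 243)

Hensel's recurrence: r_{i+1} = r_i − f(r_i)·(f′(r_i))^{-1} mod 3^{i+2}, with f′(x) = 2x. Iterate:
  r_0 = 2 (mod 3)
  r_1 = 5 (mod 9)
  r_2 = 5 (mod 27)
  r_3 = 32 (mod 81)
  r_4 = 113 (mod 243)
Final: r_4 = 113, and one checks f(r_4) ≡ 0 mod 3^5.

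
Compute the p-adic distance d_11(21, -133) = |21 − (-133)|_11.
d_11(21, -133) = 1/11

Step 1 — x − y = 21 − (-133) = 154. Step 2 — v_11(154) = 1 (factor: 154 = (11^1 · 14); the sign does not affect v_p). Step 3 — |x − y|_11 = 11^{-1} = 1/11.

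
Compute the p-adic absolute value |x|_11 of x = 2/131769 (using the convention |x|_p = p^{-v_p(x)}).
|2/131769|_11 = 14641

Step 1 — compute v_11(x) by factoring powers of 11 out of the numerator and denominator: v_11(2/131769) = -4. Step 2 — apply |x|_p = p^{-v_p(x)} = 11^{4} = 14641.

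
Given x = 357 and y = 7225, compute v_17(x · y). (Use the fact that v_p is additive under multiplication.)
v_17(2579325) = 3

v_p(x) = 1 (factor: 357 = 17^1 · 21); v_p(y) = 2 (factor: 7225 = 17^2 · 25). Additivity: v_p(xy) = v_p(x) + v_p(y) = 1 + 2 = 3. (Direct check: xy = 2579325 = 17^3 · (525).)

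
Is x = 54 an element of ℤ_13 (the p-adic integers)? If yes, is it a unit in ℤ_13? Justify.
x ∈ ℤ_13^× (unit); v_13(x) = 0

ℤ_13 = {x ∈ ℚ_13 : v_13(x) ≥ 0} and ℤ_13^× = {x ∈ ℤ_13 : v_13(x) = 0}. Here v_13(54) = v_13(num) − v_13(den) = 0; compare against these criteria.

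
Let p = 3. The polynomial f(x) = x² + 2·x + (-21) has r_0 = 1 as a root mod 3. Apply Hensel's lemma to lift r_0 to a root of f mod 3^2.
r_1 = 1 (mod 9)

Hensel: r_{i+1} = r_i − f(r_i)·(f′(r_i))^{-1} mod 3^{i+2}, f′(x) = 2x + 2. Iterate:
  r_0 = 1 (mod 3)
  r_1 = 1 (mod 9)
Final: r = 1 satisfies f(r) ≡ 0 mod 3^2.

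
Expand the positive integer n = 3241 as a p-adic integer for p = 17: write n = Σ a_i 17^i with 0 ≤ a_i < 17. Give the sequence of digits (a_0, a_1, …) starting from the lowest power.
(a_0, a_1, …) = (11, 3, 11)

Repeated division by 17 gives the digits low-to-high: 3241 = 11 + 3·17^1 + 11·17^2. Digit sequence: (11, 3, 11).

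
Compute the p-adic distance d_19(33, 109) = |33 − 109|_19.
d_19(33, 109) = 1/19

Step 1 — x − y = 33 − 109 = -76. Step 2 — v_19(-76) = 1 (factor: -76 = −(19^1 · 4); the sign does not affect v_p). Step 3 — |x − y|_19 = 19^{-1} = 1/19.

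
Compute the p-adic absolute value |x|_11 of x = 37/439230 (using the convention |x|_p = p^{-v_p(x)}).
|37/439230|_11 = 14641

Step 1 — compute v_11(x) by factoring powers of 11 out of the numerator and denominator: v_11(37/439230) = -4. Step 2 — apply |x|_p = p^{-v_p(x)} = 11^{4} = 14641.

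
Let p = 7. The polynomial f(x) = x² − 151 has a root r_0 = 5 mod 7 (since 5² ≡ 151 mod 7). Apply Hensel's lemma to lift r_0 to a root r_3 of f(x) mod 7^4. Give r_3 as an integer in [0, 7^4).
r_3 = 1762 (mod 2401)

Hensel's recurrence: r_{i+1} = r_i − f(r_i)·(f′(r_i))^{-1} mod 7^{i+2}, with f′(x) = 2x. Iterate:
  r_0 = 5 (mod 7)
  r_1 = 47 (mod 49)
  r_2 = 47 (mod 343)
  r_3 = 1762 (mod 2401)
Final: r_3 = 1762, and one checks f(r_3) ≡ 0 mod 7^4.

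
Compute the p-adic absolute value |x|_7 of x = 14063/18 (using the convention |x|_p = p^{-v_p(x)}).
|14063/18|_7 = 1/343

Step 1 — compute v_7(x) by factoring powers of 7 out of the numerator and denominator: v_7(14063/18) = 3. Step 2 — apply |x|_p = p^{-v_p(x)} = 7^{-3} = 1/343.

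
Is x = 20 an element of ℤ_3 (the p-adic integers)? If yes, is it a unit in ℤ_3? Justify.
x ∈ ℤ_3^× (unit); v_3(x) = 0

ℤ_3 = {x ∈ ℚ_3 : v_3(x) ≥ 0} and ℤ_3^× = {x ∈ ℤ_3 : v_3(x) = 0}. Here v_3(20) = v_3(num) − v_3(den) = 0; compare against these criteria.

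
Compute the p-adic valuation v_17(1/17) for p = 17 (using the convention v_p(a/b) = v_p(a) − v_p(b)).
v_17(1/17) = -1

Factor powers of 17 from the numerator and denominator of the reduced fraction: 1 = 17^0 · 1 and 17 = 17^1 · 1. Apply v_p(a/b) = v_p(a) − v_p(b): v_17(1/17) = 0 − 1 = -1.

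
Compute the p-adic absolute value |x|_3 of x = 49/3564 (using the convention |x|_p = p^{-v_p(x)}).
|49/3564|_3 = 81

Step 1 — compute v_3(x) by factoring powers of 3 out of the numerator and denominator: v_3(49/3564) = -4. Step 2 — apply |x|_p = p^{-v_p(x)} = 3^{4} = 81.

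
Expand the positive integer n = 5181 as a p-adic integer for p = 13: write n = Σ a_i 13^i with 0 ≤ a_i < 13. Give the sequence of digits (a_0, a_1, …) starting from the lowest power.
(a_0, a_1, …) = (7, 8, 4, 2)

Repeated division by 13 gives the digits low-to-high: 5181 = 7 + 8·13^1 + 4·13^2 + 2·13^3. Digit sequence: (7, 8, 4, 2).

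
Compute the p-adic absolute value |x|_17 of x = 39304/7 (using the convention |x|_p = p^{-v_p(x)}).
|39304/7|_17 = 1/4913

Step 1 — compute v_17(x) by factoring powers of 17 out of the numerator and denominator: v_17(39304/7) = 3. Step 2 — apply |x|_p = p^{-v_p(x)} = 17^{-3} = 1/4913.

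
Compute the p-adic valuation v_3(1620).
v_3(1620) = 4

v_3(n) is the largest exponent k such that 3^k divides n. Factor out: 1620 = 3^4 · 20. (Sign doesn't affect v_p.) So v_3(1620) = 4.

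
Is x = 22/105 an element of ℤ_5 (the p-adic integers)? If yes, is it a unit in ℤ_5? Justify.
x ∉ ℤ_5 (v_5(x) = -1 < 0)

ℤ_5 = {x ∈ ℚ_5 : v_5(x) ≥ 0} and ℤ_5^× = {x ∈ ℤ_5 : v_5(x) = 0}. Here v_5(22/105) = v_5(num) − v_5(den) = -1; compare against these criteria.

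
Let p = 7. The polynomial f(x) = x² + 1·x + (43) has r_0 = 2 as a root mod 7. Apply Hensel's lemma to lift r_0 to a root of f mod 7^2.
r_1 = 2 (mod 49)

Hensel: r_{i+1} = r_i − f(r_i)·(f′(r_i))^{-1} mod 7^{i+2}, f′(x) = 2x + 1. Iterate:
  r_0 = 2 (mod 7)
  r_1 = 2 (mod 49)
Final: r = 2 satisfies f(r) ≡ 0 mod 7^2.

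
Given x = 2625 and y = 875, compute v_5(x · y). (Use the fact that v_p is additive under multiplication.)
v_5(2296875) = 6

v_p(x) = 3 (factor: 2625 = 5^3 · 21); v_p(y) = 3 (factor: 875 = 5^3 · 7). Additivity: v_p(xy) = v_p(x) + v_p(y) = 3 + 3 = 6. (Direct check: xy = 2296875 = 5^6 · (147).)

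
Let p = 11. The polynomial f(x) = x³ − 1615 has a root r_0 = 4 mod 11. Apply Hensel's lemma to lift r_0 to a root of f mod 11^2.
r_1 = 59 (mod 121)

Hensel: r_{i+1} = r_i − f(r_i)/f′(r_i) mod 11^{i+2}, where f′(x) = 3x². Iterate:
  r_0 = 4 (mod 11)
  r_1 = 59 (mod 121)
Final: r = 59 with f(r) ≡ 0 mod 11^2.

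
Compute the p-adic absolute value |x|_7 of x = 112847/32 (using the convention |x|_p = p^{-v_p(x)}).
|112847/32|_7 = 1/2401

Step 1 — compute v_7(x) by factoring powers of 7 out of the numerator and denominator: v_7(112847/32) = 4. Step 2 — apply |x|_p = p^{-v_p(x)} = 7^{-4} = 1/2401.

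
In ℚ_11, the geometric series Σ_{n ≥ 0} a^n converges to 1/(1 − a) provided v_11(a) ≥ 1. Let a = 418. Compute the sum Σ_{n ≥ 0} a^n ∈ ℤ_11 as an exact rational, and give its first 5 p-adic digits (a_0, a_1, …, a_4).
Σ a^n = 1/(1 − a) = -1/417;  first 5 digits = (1, 5, 6, 3, 4)

v_11(a) = 1 ≥ 1, so the series converges in ℤ_11 to 1/(1 − a) = 1/(1 − 418) = -1/417. Expand this rational in ℤ_11: compute digits iteratively via d_i = x_i mod 11, x_{i+1} = (x_i − d_i)/11. The first 5 digits are (1, 5, 6, 3, 4).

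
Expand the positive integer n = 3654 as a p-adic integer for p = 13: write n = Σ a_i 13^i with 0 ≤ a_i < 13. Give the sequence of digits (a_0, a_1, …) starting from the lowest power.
(a_0, a_1, …) = (1, 8, 8, 1)

Repeated division by 13 gives the digits low-to-high: 3654 = 1 + 8·13^1 + 8·13^2 + 1·13^3. Digit sequence: (1, 8, 8, 1).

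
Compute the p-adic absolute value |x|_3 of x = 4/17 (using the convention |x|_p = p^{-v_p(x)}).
|4/17|_3 = 1

Step 1 — compute v_3(x) by factoring powers of 3 out of the numerator and denominator: v_3(4/17) = 0. Step 2 — apply |x|_p = p^{-v_p(x)} = 3^{0} = 1.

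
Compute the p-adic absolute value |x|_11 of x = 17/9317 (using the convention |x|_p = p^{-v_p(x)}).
|17/9317|_11 = 1331

Step 1 — compute v_11(x) by factoring powers of 11 out of the numerator and denominator: v_11(17/9317) = -3. Step 2 — apply |x|_p = p^{-v_p(x)} = 11^{3} = 1331.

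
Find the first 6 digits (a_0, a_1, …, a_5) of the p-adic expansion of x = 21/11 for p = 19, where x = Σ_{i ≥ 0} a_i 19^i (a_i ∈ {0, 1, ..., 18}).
(a_0, …, a_5) = (14, 8, 3, 5, 17, 6)

v_19(21/11) = 0 (numerator and denominator both coprime to 19), so x ∈ ℤ_19^×. Compute digits iteratively via a_i = x_i mod 19, x_{i+1} = (x_i − a_i)/19, with x_0 = x:
  x_0 = 21/11;  a_0 = 14;  x_1 = (x_0 − 14)/19 = -7/11
  x_1 = -7/11;  a_1 = 8;  x_2 = (x_1 − 8)/19 = -5/11
  x_2 = -5/11;  a_2 = 3;  x_3 = (x_2 − 3)/19 = -2/11
  x_3 = -2/11;  a_3 = 5;  x_4 = (x_3 − 5)/19 = -3/11
  x_4 = -3/11;  a_4 = 17;  x_5 = (x_4 − 17)/19 = -10/11
  x_5 = -10/11;  a_5 = 6;  x_6 = (x_5 − 6)/19 = -4/11
Digits: (14, 8, 3, 5, 17, 6).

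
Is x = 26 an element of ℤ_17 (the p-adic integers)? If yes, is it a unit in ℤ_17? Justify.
x ∈ ℤ_17^× (unit); v_17(x) = 0

ℤ_17 = {x ∈ ℚ_17 : v_17(x) ≥ 0} and ℤ_17^× = {x ∈ ℤ_17 : v_17(x) = 0}. Here v_17(26) = v_17(num) − v_17(den) = 0; compare against these criteria.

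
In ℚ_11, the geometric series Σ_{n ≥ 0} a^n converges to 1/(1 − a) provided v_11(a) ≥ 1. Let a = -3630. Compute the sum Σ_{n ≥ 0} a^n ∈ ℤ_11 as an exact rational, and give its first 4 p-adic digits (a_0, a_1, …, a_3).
Σ a^n = 1/(1 − a) = 1/3631;  first 4 digits = (1, 0, 3, 8)

v_11(a) = 2 ≥ 1, so the series converges in ℤ_11 to 1/(1 − a) = 1/(1 − (-3630)) = 1/3631. Expand this rational in ℤ_11: compute digits iteratively via d_i = x_i mod 11, x_{i+1} = (x_i − d_i)/11. The first 4 digits are (1, 0, 3, 8).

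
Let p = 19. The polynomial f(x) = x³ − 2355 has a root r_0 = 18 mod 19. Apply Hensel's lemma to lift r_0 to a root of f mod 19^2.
r_1 = 303 (mod 361)

Hensel: r_{i+1} = r_i − f(r_i)/f′(r_i) mod 19^{i+2}, where f′(x) = 3x². Iterate:
  r_0 = 18 (mod 19)
  r_1 = 303 (mod 361)
Final: r = 303 with f(r) ≡ 0 mod 19^2.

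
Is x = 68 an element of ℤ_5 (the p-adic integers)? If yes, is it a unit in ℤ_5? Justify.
x ∈ ℤ_5^× (unit); v_5(x) = 0

ℤ_5 = {x ∈ ℚ_5 : v_5(x) ≥ 0} and ℤ_5^× = {x ∈ ℤ_5 : v_5(x) = 0}. Here v_5(68) = v_5(num) − v_5(den) = 0; compare against these criteria.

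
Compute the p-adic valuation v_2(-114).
v_2(-114) = 1

v_2(n) is the largest exponent k such that 2^k divides n. Factor out: -114 = -2^1 · 57. (Sign doesn't affect v_p.) So v_2(-114) = 1.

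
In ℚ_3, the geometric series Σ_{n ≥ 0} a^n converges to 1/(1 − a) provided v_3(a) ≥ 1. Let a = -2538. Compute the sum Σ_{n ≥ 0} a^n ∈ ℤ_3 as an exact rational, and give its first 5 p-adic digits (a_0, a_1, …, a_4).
Σ a^n = 1/(1 − a) = 1/2539;  first 5 digits = (1, 0, 0, 2, 1)

v_3(a) = 3 ≥ 1, so the series converges in ℤ_3 to 1/(1 − a) = 1/(1 − (-2538)) = 1/2539. Expand this rational in ℤ_3: compute digits iteratively via d_i = x_i mod 3, x_{i+1} = (x_i − d_i)/3. The first 5 digits are (1, 0, 0, 2, 1).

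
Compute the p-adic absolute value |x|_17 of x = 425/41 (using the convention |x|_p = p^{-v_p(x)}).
|425/41|_17 = 1/17

Step 1 — compute v_17(x) by factoring powers of 17 out of the numerator and denominator: v_17(425/41) = 1. Step 2 — apply |x|_p = p^{-v_p(x)} = 17^{-1} = 1/17.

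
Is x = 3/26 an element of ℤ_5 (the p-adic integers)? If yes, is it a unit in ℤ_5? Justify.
x ∈ ℤ_5^× (unit); v_5(x) = 0

ℤ_5 = {x ∈ ℚ_5 : v_5(x) ≥ 0} and ℤ_5^× = {x ∈ ℤ_5 : v_5(x) = 0}. Here v_5(3/26) = v_5(num) − v_5(den) = 0; compare against these criteria.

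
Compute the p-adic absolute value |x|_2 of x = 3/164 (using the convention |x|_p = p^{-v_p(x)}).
|3/164|_2 = 4

Step 1 — compute v_2(x) by factoring powers of 2 out of the numerator and denominator: v_2(3/164) = -2. Step 2 — apply |x|_p = p^{-v_p(x)} = 2^{2} = 4.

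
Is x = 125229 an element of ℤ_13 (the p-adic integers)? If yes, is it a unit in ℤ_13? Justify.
x ∈ ℤ_13 but not a unit; v_13(x) = 3 > 0

ℤ_13 = {x ∈ ℚ_13 : v_13(x) ≥ 0} and ℤ_13^× = {x ∈ ℤ_13 : v_13(x) = 0}. Here v_13(125229) = v_13(num) − v_13(den) = 3; compare against these criteria.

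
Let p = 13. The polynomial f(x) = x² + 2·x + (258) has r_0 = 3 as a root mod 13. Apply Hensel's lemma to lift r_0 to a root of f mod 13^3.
r_2 = 497 (mod 2197)

Hensel: r_{i+1} = r_i − f(r_i)·(f′(r_i))^{-1} mod 13^{i+2}, f′(x) = 2x + 2. Iterate:
  r_0 = 3 (mod 13)
  r_1 = 159 (mod 169)
  r_2 = 497 (mod 2197)
Final: r = 497 satisfies f(r) ≡ 0 mod 13^3.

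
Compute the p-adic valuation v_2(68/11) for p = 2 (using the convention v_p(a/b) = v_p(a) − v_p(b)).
v_2(68/11) = 2

Factor powers of 2 from the numerator and denominator of the reduced fraction: 68 = 2^2 · 17 and 11 = 2^0 · 11. Apply v_p(a/b) = v_p(a) − v_p(b): v_2(68/11) = 2 − 0 = 2.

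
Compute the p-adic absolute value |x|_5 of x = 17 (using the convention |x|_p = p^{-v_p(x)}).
|17|_5 = 1

Step 1 — compute v_5(x) by factoring powers of 5 out of the numerator and denominator: v_5(17) = 0. Step 2 — apply |x|_p = p^{-v_p(x)} = 5^{0} = 1.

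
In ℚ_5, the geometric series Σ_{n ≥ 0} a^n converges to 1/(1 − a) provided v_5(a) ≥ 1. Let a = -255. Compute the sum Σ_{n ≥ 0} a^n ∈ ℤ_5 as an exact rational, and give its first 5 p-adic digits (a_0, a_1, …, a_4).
Σ a^n = 1/(1 − a) = 1/256;  first 5 digits = (1, 4, 0, 2, 4)

v_5(a) = 1 ≥ 1, so the series converges in ℤ_5 to 1/(1 − a) = 1/(1 − (-255)) = 1/256. Expand this rational in ℤ_5: compute digits iteratively via d_i = x_i mod 5, x_{i+1} = (x_i − d_i)/5. The first 5 digits are (1, 4, 0, 2, 4).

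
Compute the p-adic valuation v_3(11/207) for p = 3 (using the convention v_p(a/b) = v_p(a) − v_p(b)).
v_3(11/207) = -2

Factor powers of 3 from the numerator and denominator of the reduced fraction: 11 = 3^0 · 11 and 207 = 3^2 · 23. Apply v_p(a/b) = v_p(a) − v_p(b): v_3(11/207) = 0 − 2 = -2.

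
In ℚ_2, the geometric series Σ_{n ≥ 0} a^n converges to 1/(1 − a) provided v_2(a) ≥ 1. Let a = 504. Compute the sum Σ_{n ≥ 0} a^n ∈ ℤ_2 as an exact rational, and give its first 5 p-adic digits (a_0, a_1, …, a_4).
Σ a^n = 1/(1 − a) = -1/503;  first 5 digits = (1, 0, 0, 1, 1)

v_2(a) = 3 ≥ 1, so the series converges in ℤ_2 to 1/(1 − a) = 1/(1 − 504) = -1/503. Expand this rational in ℤ_2: compute digits iteratively via d_i = x_i mod 2, x_{i+1} = (x_i − d_i)/2. The first 5 digits are (1, 0, 0, 1, 1).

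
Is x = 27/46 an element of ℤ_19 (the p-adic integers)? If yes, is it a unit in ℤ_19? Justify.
x ∈ ℤ_19^× (unit); v_19(x) = 0

ℤ_19 = {x ∈ ℚ_19 : v_19(x) ≥ 0} and ℤ_19^× = {x ∈ ℤ_19 : v_19(x) = 0}. Here v_19(27/46) = v_19(num) − v_19(den) = 0; compare against these criteria.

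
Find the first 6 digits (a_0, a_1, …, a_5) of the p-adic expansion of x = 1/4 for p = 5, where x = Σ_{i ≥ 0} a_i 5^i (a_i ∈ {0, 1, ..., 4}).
(a_0, …, a_5) = (4, 3, 3, 3, 3, 3)

v_5(1/4) = 0 (numerator and denominator both coprime to 5), so x ∈ ℤ_5^×. Compute digits iteratively via a_i = x_i mod 5, x_{i+1} = (x_i − a_i)/5, with x_0 = x:
  x_0 = 1/4;  a_0 = 4;  x_1 = (x_0 − 4)/5 = -3/4
  x_1 = -3/4;  a_1 = 3;  x_2 = (x_1 − 3)/5 = -3/4
  x_2 = -3/4;  a_2 = 3;  x_3 = (x_2 − 3)/5 = -3/4
  x_3 = -3/4;  a_3 = 3;  x_4 = (x_3 − 3)/5 = -3/4
  x_4 = -3/4;  a_4 = 3;  x_5 = (x_4 − 3)/5 = -3/4
  x_5 = -3/4;  a_5 = 3;  x_6 = (x_5 − 3)/5 = -3/4
Digits: (4, 3, 3, 3, 3, 3).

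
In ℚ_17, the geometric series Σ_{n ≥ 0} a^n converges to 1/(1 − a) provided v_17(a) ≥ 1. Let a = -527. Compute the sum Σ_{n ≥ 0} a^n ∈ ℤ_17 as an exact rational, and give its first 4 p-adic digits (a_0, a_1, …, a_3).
Σ a^n = 1/(1 − a) = 1/528;  first 4 digits = (1, 3, 7, 15)

v_17(a) = 1 ≥ 1, so the series converges in ℤ_17 to 1/(1 − a) = 1/(1 − (-527)) = 1/528. Expand this rational in ℤ_17: compute digits iteratively via d_i = x_i mod 17, x_{i+1} = (x_i − d_i)/17. The first 4 digits are (1, 3, 7, 15).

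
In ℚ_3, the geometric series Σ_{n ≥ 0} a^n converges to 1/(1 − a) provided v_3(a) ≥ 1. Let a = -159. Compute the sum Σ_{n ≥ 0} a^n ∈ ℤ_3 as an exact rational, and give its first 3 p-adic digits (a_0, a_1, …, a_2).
Σ a^n = 1/(1 − a) = 1/160;  first 3 digits = (1, 1, 1)

v_3(a) = 1 ≥ 1, so the series converges in ℤ_3 to 1/(1 − a) = 1/(1 − (-159)) = 1/160. Expand this rational in ℤ_3: compute digits iteratively via d_i = x_i mod 3, x_{i+1} = (x_i − d_i)/3. The first 3 digits are (1, 1, 1).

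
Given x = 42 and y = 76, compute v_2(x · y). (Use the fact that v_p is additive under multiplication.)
v_2(3192) = 3

v_p(x) = 1 (factor: 42 = 2^1 · 21); v_p(y) = 2 (factor: 76 = 2^2 · 19). Additivity: v_p(xy) = v_p(x) + v_p(y) = 1 + 2 = 3. (Direct check: xy = 3192 = 2^3 · (399).)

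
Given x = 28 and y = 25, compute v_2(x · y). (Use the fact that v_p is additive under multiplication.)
v_2(700) = 2

v_p(x) = 2 (factor: 28 = 2^2 · 7); v_p(y) = 0 (factor: 25 = 2^0 · 25). Additivity: v_p(xy) = v_p(x) + v_p(y) = 2 + 0 = 2. (Direct check: xy = 700 = 2^2 · (175).)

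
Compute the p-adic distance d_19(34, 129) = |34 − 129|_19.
d_19(34, 129) = 1/19

Step 1 — x − y = 34 − 129 = -95. Step 2 — v_19(-95) = 1 (factor: -95 = −(19^1 · 5); the sign does not affect v_p). Step 3 — |x − y|_19 = 19^{-1} = 1/19.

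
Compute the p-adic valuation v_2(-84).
v_2(-84) = 2

v_2(n) is the largest exponent k such that 2^k divides n. Factor out: -84 = -2^2 · 21. (Sign doesn't affect v_p.) So v_2(-84) = 2.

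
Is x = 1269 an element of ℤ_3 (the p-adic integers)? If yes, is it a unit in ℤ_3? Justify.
x ∈ ℤ_3 but not a unit; v_3(x) = 3 > 0

ℤ_3 = {x ∈ ℚ_3 : v_3(x) ≥ 0} and ℤ_3^× = {x ∈ ℤ_3 : v_3(x) = 0}. Here v_3(1269) = v_3(num) − v_3(den) = 3; compare against these criteria.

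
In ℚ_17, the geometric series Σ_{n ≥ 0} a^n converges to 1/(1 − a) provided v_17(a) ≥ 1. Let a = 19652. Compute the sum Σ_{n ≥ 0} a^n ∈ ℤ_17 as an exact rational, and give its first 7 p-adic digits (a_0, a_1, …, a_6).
Σ a^n = 1/(1 − a) = -1/19651;  first 7 digits = (1, 0, 0, 4, 0, 0, 16)

v_17(a) = 3 ≥ 1, so the series converges in ℤ_17 to 1/(1 − a) = 1/(1 − 19652) = -1/19651. Expand this rational in ℤ_17: compute digits iteratively via d_i = x_i mod 17, x_{i+1} = (x_i − d_i)/17. The first 7 digits are (1, 0, 0, 4, 0, 0, 16).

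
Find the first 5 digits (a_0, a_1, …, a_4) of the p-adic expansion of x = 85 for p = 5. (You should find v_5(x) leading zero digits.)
(a_0, …, a_4) = (0, 2, 3, 0, 0)

v_5(85) = 1, so a_0 = ... = a_0 = 0. Factor out: x = 5^1 · u with u = 17 a unit in ℤ_5. Expand u iteratively via a_{v+i} = u_i mod 5, u_{i+1} = (u_i − a_{v+i})/5:
  u_0 = 17;  a_1 = 2;  u_1 = (u_0 − 2)/5 = 3
  u_1 = 3;  a_2 = 3;  u_2 = (u_1 − 3)/5 = 0
  u_2 = 0;  a_3 = 0;  u_3 = (u_2 − 0)/5 = 0
  u_3 = 0;  a_4 = 0;  u_4 = (u_3 − 0)/5 = 0
Digits: (0, 2, 3, 0, 0).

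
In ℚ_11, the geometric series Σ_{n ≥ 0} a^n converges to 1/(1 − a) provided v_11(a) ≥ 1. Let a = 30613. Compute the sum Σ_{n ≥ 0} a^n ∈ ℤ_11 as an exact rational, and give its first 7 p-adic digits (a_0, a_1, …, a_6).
Σ a^n = 1/(1 − a) = -1/30612;  first 7 digits = (1, 0, 0, 1, 2, 0, 1)

v_11(a) = 3 ≥ 1, so the series converges in ℤ_11 to 1/(1 − a) = 1/(1 − 30613) = -1/30612. Expand this rational in ℤ_11: compute digits iteratively via d_i = x_i mod 11, x_{i+1} = (x_i − d_i)/11. The first 7 digits are (1, 0, 0, 1, 2, 0, 1).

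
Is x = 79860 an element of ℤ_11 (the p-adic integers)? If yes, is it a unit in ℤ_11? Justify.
x ∈ ℤ_11 but not a unit; v_11(x) = 3 > 0

ℤ_11 = {x ∈ ℚ_11 : v_11(x) ≥ 0} and ℤ_11^× = {x ∈ ℤ_11 : v_11(x) = 0}. Here v_11(79860) = v_11(num) − v_11(den) = 3; compare against these criteria.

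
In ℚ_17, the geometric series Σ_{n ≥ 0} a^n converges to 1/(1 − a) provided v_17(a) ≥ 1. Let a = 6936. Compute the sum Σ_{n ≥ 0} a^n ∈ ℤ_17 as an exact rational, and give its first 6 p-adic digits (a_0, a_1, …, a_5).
Σ a^n = 1/(1 − a) = -1/6935;  first 6 digits = (1, 0, 7, 1, 15, 16)

v_17(a) = 2 ≥ 1, so the series converges in ℤ_17 to 1/(1 − a) = 1/(1 − 6936) = -1/6935. Expand this rational in ℤ_17: compute digits iteratively via d_i = x_i mod 17, x_{i+1} = (x_i − d_i)/17. The first 6 digits are (1, 0, 7, 1, 15, 16).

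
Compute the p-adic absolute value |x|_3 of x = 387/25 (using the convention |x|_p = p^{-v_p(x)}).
|387/25|_3 = 1/9

Step 1 — compute v_3(x) by factoring powers of 3 out of the numerator and denominator: v_3(387/25) = 2. Step 2 — apply |x|_p = p^{-v_p(x)} = 3^{-2} = 1/9.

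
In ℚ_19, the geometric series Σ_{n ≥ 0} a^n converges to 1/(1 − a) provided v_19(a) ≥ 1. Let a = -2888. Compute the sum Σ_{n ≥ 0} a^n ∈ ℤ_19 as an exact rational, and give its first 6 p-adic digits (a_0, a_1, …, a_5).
Σ a^n = 1/(1 − a) = 1/2889;  first 6 digits = (1, 0, 11, 18, 6, 3)

v_19(a) = 2 ≥ 1, so the series converges in ℤ_19 to 1/(1 − a) = 1/(1 − (-2888)) = 1/2889. Expand this rational in ℤ_19: compute digits iteratively via d_i = x_i mod 19, x_{i+1} = (x_i − d_i)/19. The first 6 digits are (1, 0, 11, 18, 6, 3).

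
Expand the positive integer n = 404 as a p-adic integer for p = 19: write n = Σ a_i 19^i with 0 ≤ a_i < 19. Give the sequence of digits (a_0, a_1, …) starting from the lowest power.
(a_0, a_1, …) = (5, 2, 1)

Repeated division by 19 gives the digits low-to-high: 404 = 5 + 2·19^1 + 1·19^2. Digit sequence: (5, 2, 1).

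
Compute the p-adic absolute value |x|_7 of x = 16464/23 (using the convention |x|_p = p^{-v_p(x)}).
|16464/23|_7 = 1/343

Step 1 — compute v_7(x) by factoring powers of 7 out of the numerator and denominator: v_7(16464/23) = 3. Step 2 — apply |x|_p = p^{-v_p(x)} = 7^{-3} = 1/343.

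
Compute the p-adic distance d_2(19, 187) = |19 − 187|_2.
d_2(19, 187) = 1/8

Step 1 — x − y = 19 − 187 = -168. Step 2 — v_2(-168) = 3 (factor: -168 = −(2^3 · 21); the sign does not affect v_p). Step 3 — |x − y|_2 = 2^{-3} = 1/8.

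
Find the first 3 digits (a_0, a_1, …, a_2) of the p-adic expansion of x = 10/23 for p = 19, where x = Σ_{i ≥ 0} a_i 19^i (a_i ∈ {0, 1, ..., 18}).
(a_0, …, a_2) = (12, 6, 17)

v_19(10/23) = 0 (numerator and denominator both coprime to 19), so x ∈ ℤ_19^×. Compute digits iteratively via a_i = x_i mod 19, x_{i+1} = (x_i − a_i)/19, with x_0 = x:
  x_0 = 10/23;  a_0 = 12;  x_1 = (x_0 − 12)/19 = -14/23
  x_1 = -14/23;  a_1 = 6;  x_2 = (x_1 − 6)/19 = -8/23
  x_2 = -8/23;  a_2 = 17;  x_3 = (x_2 − 17)/19 = -21/23
Digits: (12, 6, 17).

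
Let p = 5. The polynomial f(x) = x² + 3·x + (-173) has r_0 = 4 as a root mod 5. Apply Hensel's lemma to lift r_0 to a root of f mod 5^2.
r_1 = 24 (mod 25)

Hensel: r_{i+1} = r_i − f(r_i)·(f′(r_i))^{-1} mod 5^{i+2}, f′(x) = 2x + 3. Iterate:
  r_0 = 4 (mod 5)
  r_1 = 24 (mod 25)
Final: r = 24 satisfies f(r) ≡ 0 mod 5^2.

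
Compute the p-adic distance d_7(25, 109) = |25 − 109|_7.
d_7(25, 109) = 1/7

Step 1 — x − y = 25 − 109 = -84. Step 2 — v_7(-84) = 1 (factor: -84 = −(7^1 · 12); the sign does not affect v_p). Step 3 — |x − y|_7 = 7^{-1} = 1/7.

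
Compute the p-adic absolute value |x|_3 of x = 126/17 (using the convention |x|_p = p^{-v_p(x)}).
|126/17|_3 = 1/9

Step 1 — compute v_3(x) by factoring powers of 3 out of the numerator and denominator: v_3(126/17) = 2. Step 2 — apply |x|_p = p^{-v_p(x)} = 3^{-2} = 1/9.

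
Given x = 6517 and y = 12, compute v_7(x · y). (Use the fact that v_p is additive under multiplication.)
v_7(78204) = 3

v_p(x) = 3 (factor: 6517 = 7^3 · 19); v_p(y) = 0 (factor: 12 = 7^0 · 12). Additivity: v_p(xy) = v_p(x) + v_p(y) = 3 + 0 = 3. (Direct check: xy = 78204 = 7^3 · (228).)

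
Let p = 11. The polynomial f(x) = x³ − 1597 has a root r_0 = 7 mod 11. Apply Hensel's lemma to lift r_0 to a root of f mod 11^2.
r_1 = 18 (mod 121)

Hensel: r_{i+1} = r_i − f(r_i)/f′(r_i) mod 11^{i+2}, where f′(x) = 3x². Iterate:
  r_0 = 7 (mod 11)
  r_1 = 18 (mod 121)
Final: r = 18 with f(r) ≡ 0 mod 11^2.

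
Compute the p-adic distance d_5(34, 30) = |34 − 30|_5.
d_5(34, 30) = 1

Step 1 — x − y = 34 − 30 = 4. Step 2 — v_5(4) = 0 (factor: 4 = (5^0 · 4); the sign does not affect v_p). Step 3 — |x − y|_5 = 5^{0} = 1.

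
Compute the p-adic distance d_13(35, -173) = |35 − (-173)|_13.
d_13(35, -173) = 1/13

Step 1 — x − y = 35 − (-173) = 208. Step 2 — v_13(208) = 1 (factor: 208 = (13^1 · 16); the sign does not affect v_p). Step 3 — |x − y|_13 = 13^{-1} = 1/13.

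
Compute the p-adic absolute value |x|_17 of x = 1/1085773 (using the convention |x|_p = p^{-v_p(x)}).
|1/1085773|_17 = 83521

Step 1 — compute v_17(x) by factoring powers of 17 out of the numerator and denominator: v_17(1/1085773) = -4. Step 2 — apply |x|_p = p^{-v_p(x)} = 17^{4} = 83521.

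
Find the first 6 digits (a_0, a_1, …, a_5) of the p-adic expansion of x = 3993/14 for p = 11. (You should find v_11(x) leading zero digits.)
(a_0, …, a_5) = (0, 0, 0, 1, 7, 8)

v_11(3993/14) = 3, so a_0 = ... = a_2 = 0. Factor out: x = 11^3 · u with u = 3/14 a unit in ℤ_11. Expand u iteratively via a_{v+i} = u_i mod 11, u_{i+1} = (u_i − a_{v+i})/11:
  u_0 = 3/14;  a_3 = 1;  u_1 = (u_0 − 1)/11 = -1/14
  u_1 = -1/14;  a_4 = 7;  u_2 = (u_1 − 7)/11 = -9/14
  u_2 = -9/14;  a_5 = 8;  u_3 = (u_2 − 8)/11 = -11/14
Digits: (0, 0, 0, 1, 7, 8).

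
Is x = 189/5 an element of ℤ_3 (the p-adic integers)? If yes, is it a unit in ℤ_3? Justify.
x ∈ ℤ_3 but not a unit; v_3(x) = 3 > 0

ℤ_3 = {x ∈ ℚ_3 : v_3(x) ≥ 0} and ℤ_3^× = {x ∈ ℤ_3 : v_3(x) = 0}. Here v_3(189/5) = v_3(num) − v_3(den) = 3; compare against these criteria.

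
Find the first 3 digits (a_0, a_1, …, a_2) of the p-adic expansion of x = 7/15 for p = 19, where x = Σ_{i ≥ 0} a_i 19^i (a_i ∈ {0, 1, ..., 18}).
(a_0, …, a_2) = (3, 10, 2)

v_19(7/15) = 0 (numerator and denominator both coprime to 19), so x ∈ ℤ_19^×. Compute digits iteratively via a_i = x_i mod 19, x_{i+1} = (x_i − a_i)/19, with x_0 = x:
  x_0 = 7/15;  a_0 = 3;  x_1 = (x_0 − 3)/19 = -2/15
  x_1 = -2/15;  a_1 = 10;  x_2 = (x_1 − 10)/19 = -8/15
  x_2 = -8/15;  a_2 = 2;  x_3 = (x_2 − 2)/19 = -2/15
Digits: (3, 10, 2).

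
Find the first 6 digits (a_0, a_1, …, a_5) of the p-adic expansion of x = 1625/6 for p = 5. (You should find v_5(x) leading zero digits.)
(a_0, …, a_5) = (0, 0, 0, 3, 4, 0)

v_5(1625/6) = 3, so a_0 = ... = a_2 = 0. Factor out: x = 5^3 · u with u = 13/6 a unit in ℤ_5. Expand u iteratively via a_{v+i} = u_i mod 5, u_{i+1} = (u_i − a_{v+i})/5:
  u_0 = 13/6;  a_3 = 3;  u_1 = (u_0 − 3)/5 = -1/6
  u_1 = -1/6;  a_4 = 4;  u_2 = (u_1 − 4)/5 = -5/6
  u_2 = -5/6;  a_5 = 0;  u_3 = (u_2 − 0)/5 = -1/6
Digits: (0, 0, 0, 3, 4, 0).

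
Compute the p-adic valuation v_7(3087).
v_7(3087) = 3

v_7(n) is the largest exponent k such that 7^k divides n. Factor out: 3087 = 7^3 · 9. (Sign doesn't affect v_p.) So v_7(3087) = 3.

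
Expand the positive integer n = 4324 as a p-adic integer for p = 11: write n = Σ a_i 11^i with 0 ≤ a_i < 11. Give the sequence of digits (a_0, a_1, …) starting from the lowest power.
(a_0, a_1, …) = (1, 8, 2, 3)

Repeated division by 11 gives the digits low-to-high: 4324 = 1 + 8·11^1 + 2·11^2 + 3·11^3. Digit sequence: (1, 8, 2, 3).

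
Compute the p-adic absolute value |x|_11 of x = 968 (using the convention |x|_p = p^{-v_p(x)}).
|968|_11 = 1/121

Step 1 — compute v_11(x) by factoring powers of 11 out of the numerator and denominator: v_11(968) = 2. Step 2 — apply |x|_p = p^{-v_p(x)} = 11^{-2} = 1/121.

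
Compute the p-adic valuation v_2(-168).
v_2(-168) = 3

v_2(n) is the largest exponent k such that 2^k divides n. Factor out: -168 = -2^3 · 21. (Sign doesn't affect v_p.) So v_2(-168) = 3.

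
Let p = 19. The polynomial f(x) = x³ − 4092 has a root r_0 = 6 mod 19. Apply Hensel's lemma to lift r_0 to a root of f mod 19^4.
r_3 = 107299 (mod 130321)

Hensel: r_{i+1} = r_i − f(r_i)/f′(r_i) mod 19^{i+2}, where f′(x) = 3x². Iterate:
  r_0 = 6 (mod 19)
  r_1 = 82 (mod 361)
  r_2 = 4414 (mod 6859)
  r_3 = 107299 (mod 130321)
Final: r = 107299 with f(r) ≡ 0 mod 19^4.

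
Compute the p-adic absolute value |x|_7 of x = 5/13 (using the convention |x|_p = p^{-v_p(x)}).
|5/13|_7 = 1

Step 1 — compute v_7(x) by factoring powers of 7 out of the numerator and denominator: v_7(5/13) = 0. Step 2 — apply |x|_p = p^{-v_p(x)} = 7^{0} = 1.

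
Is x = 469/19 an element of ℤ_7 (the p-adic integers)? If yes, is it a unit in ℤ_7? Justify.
x ∈ ℤ_7 but not a unit; v_7(x) = 1 > 0

ℤ_7 = {x ∈ ℚ_7 : v_7(x) ≥ 0} and ℤ_7^× = {x ∈ ℤ_7 : v_7(x) = 0}. Here v_7(469/19) = v_7(num) − v_7(den) = 1; compare against these criteria.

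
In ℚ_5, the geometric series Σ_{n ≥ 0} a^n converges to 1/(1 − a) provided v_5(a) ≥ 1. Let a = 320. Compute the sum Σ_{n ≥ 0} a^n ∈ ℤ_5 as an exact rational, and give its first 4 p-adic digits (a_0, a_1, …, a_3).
Σ a^n = 1/(1 − a) = -1/319;  first 4 digits = (1, 4, 3, 0)

v_5(a) = 1 ≥ 1, so the series converges in ℤ_5 to 1/(1 − a) = 1/(1 − 320) = -1/319. Expand this rational in ℤ_5: compute digits iteratively via d_i = x_i mod 5, x_{i+1} = (x_i − d_i)/5. The first 4 digits are (1, 4, 3, 0).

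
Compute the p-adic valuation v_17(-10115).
v_17(-10115) = 2

v_17(n) is the largest exponent k such that 17^k divides n. Factor out: -10115 = -17^2 · 35. (Sign doesn't affect v_p.) So v_17(-10115) = 2.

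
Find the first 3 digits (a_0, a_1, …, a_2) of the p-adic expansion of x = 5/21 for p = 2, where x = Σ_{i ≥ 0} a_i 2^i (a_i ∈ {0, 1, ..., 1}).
(a_0, …, a_2) = (1, 0, 0)

v_2(5/21) = 0 (numerator and denominator both coprime to 2), so x ∈ ℤ_2^×. Compute digits iteratively via a_i = x_i mod 2, x_{i+1} = (x_i − a_i)/2, with x_0 = x:
  x_0 = 5/21;  a_0 = 1;  x_1 = (x_0 − 1)/2 = -8/21
  x_1 = -8/21;  a_1 = 0;  x_2 = (x_1 − 0)/2 = -4/21
  x_2 = -4/21;  a_2 = 0;  x_3 = (x_2 − 0)/2 = -2/21
Digits: (1, 0, 0).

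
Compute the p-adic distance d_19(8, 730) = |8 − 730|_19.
d_19(8, 730) = 1/361

Step 1 — x − y = 8 − 730 = -722. Step 2 — v_19(-722) = 2 (factor: -722 = −(19^2 · 2); the sign does not affect v_p). Step 3 — |x − y|_19 = 19^{-2} = 1/361.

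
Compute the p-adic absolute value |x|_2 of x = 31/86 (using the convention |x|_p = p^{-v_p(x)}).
|31/86|_2 = 2

Step 1 — compute v_2(x) by factoring powers of 2 out of the numerator and denominator: v_2(31/86) = -1. Step 2 — apply |x|_p = p^{-v_p(x)} = 2^{1} = 2.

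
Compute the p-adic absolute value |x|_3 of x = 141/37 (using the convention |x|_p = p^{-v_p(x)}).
|141/37|_3 = 1/3

Step 1 — compute v_3(x) by factoring powers of 3 out of the numerator and denominator: v_3(141/37) = 1. Step 2 — apply |x|_p = p^{-v_p(x)} = 3^{-1} = 1/3.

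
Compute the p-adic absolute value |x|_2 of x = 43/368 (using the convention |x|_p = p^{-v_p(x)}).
|43/368|_2 = 16

Step 1 — compute v_2(x) by factoring powers of 2 out of the numerator and denominator: v_2(43/368) = -4. Step 2 — apply |x|_p = p^{-v_p(x)} = 2^{4} = 16.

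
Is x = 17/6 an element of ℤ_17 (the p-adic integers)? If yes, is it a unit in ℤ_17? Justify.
x ∈ ℤ_17 but not a unit; v_17(x) = 1 > 0

ℤ_17 = {x ∈ ℚ_17 : v_17(x) ≥ 0} and ℤ_17^× = {x ∈ ℤ_17 : v_17(x) = 0}. Here v_17(17/6) = v_17(num) − v_17(den) = 1; compare against these criteria.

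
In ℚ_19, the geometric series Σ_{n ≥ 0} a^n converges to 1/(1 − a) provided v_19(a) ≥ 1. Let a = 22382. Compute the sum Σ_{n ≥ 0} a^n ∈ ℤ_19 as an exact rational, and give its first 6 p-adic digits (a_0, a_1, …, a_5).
Σ a^n = 1/(1 − a) = -1/22381;  first 6 digits = (1, 0, 5, 3, 6, 12)

v_19(a) = 2 ≥ 1, so the series converges in ℤ_19 to 1/(1 − a) = 1/(1 − 22382) = -1/22381. Expand this rational in ℤ_19: compute digits iteratively via d_i = x_i mod 19, x_{i+1} = (x_i − d_i)/19. The first 6 digits are (1, 0, 5, 3, 6, 12).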